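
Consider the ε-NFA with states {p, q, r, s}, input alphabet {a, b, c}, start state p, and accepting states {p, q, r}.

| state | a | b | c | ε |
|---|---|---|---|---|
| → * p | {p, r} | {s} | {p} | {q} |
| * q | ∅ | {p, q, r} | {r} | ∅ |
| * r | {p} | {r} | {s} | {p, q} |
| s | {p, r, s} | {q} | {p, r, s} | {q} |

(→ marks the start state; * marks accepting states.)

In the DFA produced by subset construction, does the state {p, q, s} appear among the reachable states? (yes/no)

no

Start state of the DFA: {p, q} (ε-closure of the NFA start).
{p, q} --a--> {p, q, r}  [new]
{p, q} --b--> {p, q, r, s}  [new]
{p, q} --c--> {p, q, r}  [seen]
{p, q, r} --a--> {p, q, r}  [seen]
{p, q, r} --b--> {p, q, r, s}  [seen]
{p, q, r} --c--> {p, q, r, s}  [seen]
{p, q, r, s} --a--> {p, q, r, s}  [seen]
{p, q, r, s} --b--> {p, q, r, s}  [seen]
{p, q, r, s} --c--> {p, q, r, s}  [seen]
Reachable DFA states: {p, q}, {p, q, r}, {p, q, r, s}.
{p, q, s} is not among them.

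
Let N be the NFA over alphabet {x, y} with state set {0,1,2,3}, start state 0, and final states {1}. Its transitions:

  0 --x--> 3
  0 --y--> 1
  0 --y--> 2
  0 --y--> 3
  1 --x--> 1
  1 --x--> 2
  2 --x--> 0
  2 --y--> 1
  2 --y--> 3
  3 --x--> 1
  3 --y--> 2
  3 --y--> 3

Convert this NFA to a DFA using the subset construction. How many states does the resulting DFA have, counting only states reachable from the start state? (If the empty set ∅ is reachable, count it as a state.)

Start state of the DFA: {0}.
{0} --x--> {3}  [new]
{0} --y--> {1,2,3}  [new]
{3} --x--> {1}  [new]
{3} --y--> {2,3}  [new]
{1,2,3} --x--> {0,1,2}  [new]
{1,2,3} --y--> {1,2,3}  [seen]
{1} --x--> {1,2}  [new]
{1} --y--> ∅  [new]
{2,3} --x--> {0,1}  [new]
{2,3} --y--> {1,2,3}  [seen]
{0,1,2} --x--> {0,1,2,3}  [new]
{0,1,2} --y--> {1,2,3}  [seen]
{1,2} --x--> {0,1,2}  [seen]
{1,2} --y--> {1,3}  [new]
∅ --x--> ∅  [seen]
∅ --y--> ∅  [seen]
{0,1} --x--> {1,2,3}  [seen]
{0,1} --y--> {1,2,3}  [seen]
{0,1,2,3} --x--> {0,1,2,3}  [seen]
{0,1,2,3} --y--> {1,2,3}  [seen]
{1,3} --x--> {1,2}  [seen]
{1,3} --y--> {2,3}  [seen]
Reachable DFA states: {0}, {3}, {1,2,3}, {1}, {2,3}, {0,1,2}, {1,2}, ∅, {0,1}, {0,1,2,3}, {1,3}.

11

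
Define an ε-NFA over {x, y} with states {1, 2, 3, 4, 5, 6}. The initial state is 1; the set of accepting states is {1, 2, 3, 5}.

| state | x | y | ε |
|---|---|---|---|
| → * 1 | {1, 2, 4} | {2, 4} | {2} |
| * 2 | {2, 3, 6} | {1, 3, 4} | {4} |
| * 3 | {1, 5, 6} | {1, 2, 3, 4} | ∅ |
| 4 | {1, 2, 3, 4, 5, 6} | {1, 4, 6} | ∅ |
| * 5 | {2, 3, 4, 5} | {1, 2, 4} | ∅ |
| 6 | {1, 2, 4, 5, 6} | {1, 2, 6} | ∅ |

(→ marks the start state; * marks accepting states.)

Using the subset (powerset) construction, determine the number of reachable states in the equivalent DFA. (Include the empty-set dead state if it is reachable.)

3

Start state of the DFA: {1, 2, 4} (ε-closure of the NFA start).
{1, 2, 4} --x--> {1, 2, 3, 4, 5, 6}  [new]
{1, 2, 4} --y--> {1, 2, 3, 4, 6}  [new]
{1, 2, 3, 4, 5, 6} --x--> {1, 2, 3, 4, 5, 6}  [seen]
{1, 2, 3, 4, 5, 6} --y--> {1, 2, 3, 4, 6}  [seen]
{1, 2, 3, 4, 6} --x--> {1, 2, 3, 4, 5, 6}  [seen]
{1, 2, 3, 4, 6} --y--> {1, 2, 3, 4, 6}  [seen]
Reachable DFA states: {1, 2, 4}, {1, 2, 3, 4, 5, 6}, {1, 2, 3, 4, 6}.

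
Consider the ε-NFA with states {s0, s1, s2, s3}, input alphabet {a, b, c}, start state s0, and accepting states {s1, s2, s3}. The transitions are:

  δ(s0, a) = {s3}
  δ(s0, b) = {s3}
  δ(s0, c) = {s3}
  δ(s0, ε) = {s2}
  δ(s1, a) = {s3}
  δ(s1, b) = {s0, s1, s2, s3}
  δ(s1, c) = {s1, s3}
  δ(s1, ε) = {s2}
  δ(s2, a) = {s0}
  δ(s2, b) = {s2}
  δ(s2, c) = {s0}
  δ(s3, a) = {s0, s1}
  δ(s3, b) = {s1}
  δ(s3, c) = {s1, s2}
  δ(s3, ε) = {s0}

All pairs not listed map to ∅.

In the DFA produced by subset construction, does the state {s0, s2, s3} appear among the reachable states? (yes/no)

Start state of the DFA: {s0, s2} (ε-closure of the NFA start).
{s0, s2} --a--> {s0, s2, s3}  [new]
{s0, s2} --b--> {s0, s2, s3}  [seen]
{s0, s2} --c--> {s0, s2, s3}  [seen]
{s0, s2, s3} --a--> {s0, s1, s2, s3}  [new]
{s0, s2, s3} --b--> {s0, s1, s2, s3}  [seen]
{s0, s2, s3} --c--> {s0, s1, s2, s3}  [seen]
{s0, s1, s2, s3} --a--> {s0, s1, s2, s3}  [seen]
{s0, s1, s2, s3} --b--> {s0, s1, s2, s3}  [seen]
{s0, s1, s2, s3} --c--> {s0, s1, s2, s3}  [seen]
Reachable DFA states: {s0, s2}, {s0, s2, s3}, {s0, s1, s2, s3}.
{s0, s2, s3} is among them.

yes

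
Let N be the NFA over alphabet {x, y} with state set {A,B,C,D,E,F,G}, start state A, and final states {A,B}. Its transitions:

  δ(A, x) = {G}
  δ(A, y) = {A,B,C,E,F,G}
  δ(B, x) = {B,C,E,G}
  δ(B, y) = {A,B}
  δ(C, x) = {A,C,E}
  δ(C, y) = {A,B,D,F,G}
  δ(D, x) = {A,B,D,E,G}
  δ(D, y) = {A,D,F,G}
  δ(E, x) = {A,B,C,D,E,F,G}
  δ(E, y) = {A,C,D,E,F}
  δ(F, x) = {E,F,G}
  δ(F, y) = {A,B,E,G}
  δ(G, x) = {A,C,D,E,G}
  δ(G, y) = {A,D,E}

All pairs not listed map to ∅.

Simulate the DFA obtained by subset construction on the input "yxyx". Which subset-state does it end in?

Start: {A}.
δ(A,y) = {A,B,C,E,F,G}.
Union: {A,B,C,E,F,G}.
After y: {A,B,C,E,F,G}.
δ(A,x) = {G}; δ(B,x) = {B,C,E,G}; δ(C,x) = {A,C,E}; δ(E,x) = {A,B,C,D,E,F,G}; δ(F,x) = {E,F,G}; δ(G,x) = {A,C,D,E,G}.
Union: {A,B,C,D,E,F,G}.
After x: {A,B,C,D,E,F,G}.
δ(A,y) = {A,B,C,E,F,G}; δ(B,y) = {A,B}; δ(C,y) = {A,B,D,F,G}; δ(D,y) = {A,D,F,G}; δ(E,y) = {A,C,D,E,F}; δ(F,y) = {A,B,E,G}; δ(G,y) = {A,D,E}.
Union: {A,B,C,D,E,F,G}.
After y: {A,B,C,D,E,F,G}.
δ(A,x) = {G}; δ(B,x) = {B,C,E,G}; δ(C,x) = {A,C,E}; δ(D,x) = {A,B,D,E,G}; δ(E,x) = {A,B,C,D,E,F,G}; δ(F,x) = {E,F,G}; δ(G,x) = {A,C,D,E,G}.
Union: {A,B,C,D,E,F,G}.
After x: {A,B,C,D,E,F,G}.

{A,B,C,D,E,F,G}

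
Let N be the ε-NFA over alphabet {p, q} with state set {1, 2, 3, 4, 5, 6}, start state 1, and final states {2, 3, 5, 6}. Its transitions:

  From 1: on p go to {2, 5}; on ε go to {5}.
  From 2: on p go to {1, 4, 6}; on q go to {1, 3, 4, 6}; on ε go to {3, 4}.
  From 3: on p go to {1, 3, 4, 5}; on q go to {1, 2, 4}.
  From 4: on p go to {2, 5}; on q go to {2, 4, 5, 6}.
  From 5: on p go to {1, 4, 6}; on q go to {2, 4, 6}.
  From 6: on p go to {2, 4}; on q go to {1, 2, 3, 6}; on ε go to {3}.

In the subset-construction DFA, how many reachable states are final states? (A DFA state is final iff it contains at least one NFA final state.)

3

Start state of the DFA: {1, 5} (ε-closure of the NFA start).
{1, 5} --p--> {1, 2, 3, 4, 5, 6}  [new]
{1, 5} --q--> {2, 3, 4, 6}  [new]
{1, 2, 3, 4, 5, 6} --p--> {1, 2, 3, 4, 5, 6}  [seen]
{1, 2, 3, 4, 5, 6} --q--> {1, 2, 3, 4, 5, 6}  [seen]
{2, 3, 4, 6} --p--> {1, 2, 3, 4, 5, 6}  [seen]
{2, 3, 4, 6} --q--> {1, 2, 3, 4, 5, 6}  [seen]
Reachable DFA states: {1, 5}, {1, 2, 3, 4, 5, 6}, {2, 3, 4, 6}.
Accepting DFA states (contain an NFA accepting state): {1, 5}, {1, 2, 3, 4, 5, 6}, {2, 3, 4, 6}.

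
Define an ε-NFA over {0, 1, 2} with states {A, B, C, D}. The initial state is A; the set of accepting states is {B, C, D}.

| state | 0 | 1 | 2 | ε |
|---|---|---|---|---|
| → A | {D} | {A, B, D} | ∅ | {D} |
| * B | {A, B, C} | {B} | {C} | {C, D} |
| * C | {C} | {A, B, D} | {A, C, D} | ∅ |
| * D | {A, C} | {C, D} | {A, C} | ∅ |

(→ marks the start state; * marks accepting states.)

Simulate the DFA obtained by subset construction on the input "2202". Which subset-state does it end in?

Start: {A, D}.
δ(A,2) = ∅; δ(D,2) = {A, C}.
Union: {A, C}.
ε-closure gives {A, C, D}.
After 2: {A, C, D}.
δ(A,2) = ∅; δ(C,2) = {A, C, D}; δ(D,2) = {A, C}.
Union: {A, C, D}.
After 2: {A, C, D}.
δ(A,0) = {D}; δ(C,0) = {C}; δ(D,0) = {A, C}.
Union: {A, C, D}.
After 0: {A, C, D}.
δ(A,2) = ∅; δ(C,2) = {A, C, D}; δ(D,2) = {A, C}.
Union: {A, C, D}.
After 2: {A, C, D}.

{A, C, D}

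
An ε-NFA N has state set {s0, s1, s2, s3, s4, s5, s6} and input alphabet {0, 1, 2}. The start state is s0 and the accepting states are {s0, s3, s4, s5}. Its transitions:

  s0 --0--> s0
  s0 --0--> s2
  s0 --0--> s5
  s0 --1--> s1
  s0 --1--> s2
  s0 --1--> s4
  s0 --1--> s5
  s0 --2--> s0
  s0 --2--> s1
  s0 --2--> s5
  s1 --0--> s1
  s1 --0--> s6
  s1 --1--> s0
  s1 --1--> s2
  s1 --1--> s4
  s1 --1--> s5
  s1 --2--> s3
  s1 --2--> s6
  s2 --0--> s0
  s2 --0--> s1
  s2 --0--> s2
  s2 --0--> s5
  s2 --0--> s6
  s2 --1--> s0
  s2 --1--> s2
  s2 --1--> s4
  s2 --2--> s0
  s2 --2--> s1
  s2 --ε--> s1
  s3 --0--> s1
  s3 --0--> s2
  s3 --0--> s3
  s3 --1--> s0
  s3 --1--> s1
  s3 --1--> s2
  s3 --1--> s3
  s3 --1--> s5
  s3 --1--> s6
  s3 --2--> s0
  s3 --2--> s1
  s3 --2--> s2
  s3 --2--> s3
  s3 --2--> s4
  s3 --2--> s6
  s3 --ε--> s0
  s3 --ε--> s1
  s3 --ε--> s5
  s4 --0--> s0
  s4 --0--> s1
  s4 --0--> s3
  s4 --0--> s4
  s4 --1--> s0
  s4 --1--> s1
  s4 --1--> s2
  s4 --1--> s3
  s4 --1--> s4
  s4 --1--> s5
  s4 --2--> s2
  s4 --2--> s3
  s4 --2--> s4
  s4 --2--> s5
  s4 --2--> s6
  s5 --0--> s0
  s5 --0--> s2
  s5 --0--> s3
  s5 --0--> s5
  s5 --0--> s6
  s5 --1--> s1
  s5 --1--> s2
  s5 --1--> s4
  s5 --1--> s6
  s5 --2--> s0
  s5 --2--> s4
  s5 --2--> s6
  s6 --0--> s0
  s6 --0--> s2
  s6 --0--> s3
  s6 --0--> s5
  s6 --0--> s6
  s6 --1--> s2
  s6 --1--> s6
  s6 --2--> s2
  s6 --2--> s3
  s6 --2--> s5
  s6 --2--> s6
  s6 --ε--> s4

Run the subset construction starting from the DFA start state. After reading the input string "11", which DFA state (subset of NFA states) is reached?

Start: {s0}.
δ(s0,1) = {s1, s2, s4, s5}.
Union: {s1, s2, s4, s5}.
After 1: {s1, s2, s4, s5}.
δ(s1,1) = {s0, s2, s4, s5}; δ(s2,1) = {s0, s2, s4}; δ(s4,1) = {s0, s1, s2, s3, s4, s5}; δ(s5,1) = {s1, s2, s4, s6}.
Union: {s0, s1, s2, s3, s4, s5, s6}.
After 1: {s0, s1, s2, s3, s4, s5, s6}.

{s0, s1, s2, s3, s4, s5, s6}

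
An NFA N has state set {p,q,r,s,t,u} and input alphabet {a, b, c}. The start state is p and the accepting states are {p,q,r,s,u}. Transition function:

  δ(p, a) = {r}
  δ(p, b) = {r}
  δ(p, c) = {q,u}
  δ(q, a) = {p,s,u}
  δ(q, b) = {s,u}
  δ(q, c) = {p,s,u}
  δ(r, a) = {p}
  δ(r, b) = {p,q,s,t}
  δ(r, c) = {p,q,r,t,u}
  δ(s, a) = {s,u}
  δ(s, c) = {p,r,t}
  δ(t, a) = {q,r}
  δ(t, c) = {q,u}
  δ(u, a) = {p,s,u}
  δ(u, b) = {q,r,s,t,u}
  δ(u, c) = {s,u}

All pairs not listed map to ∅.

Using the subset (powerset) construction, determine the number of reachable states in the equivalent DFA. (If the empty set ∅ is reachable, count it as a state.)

11

Start state of the DFA: {p}.
{p} --a--> {r}  [new]
{p} --b--> {r}  [seen]
{p} --c--> {q,u}  [new]
{r} --a--> {p}  [seen]
{r} --b--> {p,q,s,t}  [new]
{r} --c--> {p,q,r,t,u}  [new]
{q,u} --a--> {p,s,u}  [new]
{q,u} --b--> {q,r,s,t,u}  [new]
{q,u} --c--> {p,s,u}  [seen]
{p,q,s,t} --a--> {p,q,r,s,u}  [new]
{p,q,s,t} --b--> {r,s,u}  [new]
{p,q,s,t} --c--> {p,q,r,s,t,u}  [new]
{p,q,r,t,u} --a--> {p,q,r,s,u}  [seen]
{p,q,r,t,u} --b--> {p,q,r,s,t,u}  [seen]
{p,q,r,t,u} --c--> {p,q,r,s,t,u}  [seen]
{p,s,u} --a--> {p,r,s,u}  [new]
{p,s,u} --b--> {q,r,s,t,u}  [seen]
{p,s,u} --c--> {p,q,r,s,t,u}  [seen]
{q,r,s,t,u} --a--> {p,q,r,s,u}  [seen]
{q,r,s,t,u} --b--> {p,q,r,s,t,u}  [seen]
{q,r,s,t,u} --c--> {p,q,r,s,t,u}  [seen]
{p,q,r,s,u} --a--> {p,r,s,u}  [seen]
{p,q,r,s,u} --b--> {p,q,r,s,t,u}  [seen]
{p,q,r,s,u} --c--> {p,q,r,s,t,u}  [seen]
{r,s,u} --a--> {p,s,u}  [seen]
{r,s,u} --b--> {p,q,r,s,t,u}  [seen]
{r,s,u} --c--> {p,q,r,s,t,u}  [seen]
{p,q,r,s,t,u} --a--> {p,q,r,s,u}  [seen]
{p,q,r,s,t,u} --b--> {p,q,r,s,t,u}  [seen]
{p,q,r,s,t,u} --c--> {p,q,r,s,t,u}  [seen]
{p,r,s,u} --a--> {p,r,s,u}  [seen]
{p,r,s,u} --b--> {p,q,r,s,t,u}  [seen]
{p,r,s,u} --c--> {p,q,r,s,t,u}  [seen]
Reachable DFA states: {p}, {r}, {q,u}, {p,q,s,t}, {p,q,r,t,u}, {p,s,u}, {q,r,s,t,u}, {p,q,r,s,u}, {r,s,u}, {p,q,r,s,t,u}, {p,r,s,u}.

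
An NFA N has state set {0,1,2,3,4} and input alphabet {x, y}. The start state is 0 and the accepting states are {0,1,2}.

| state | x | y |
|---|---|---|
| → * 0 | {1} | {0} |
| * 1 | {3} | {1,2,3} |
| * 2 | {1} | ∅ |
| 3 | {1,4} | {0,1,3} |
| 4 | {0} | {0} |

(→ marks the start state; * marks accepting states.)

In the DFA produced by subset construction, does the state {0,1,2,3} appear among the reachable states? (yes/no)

Start state of the DFA: {0}.
{0} --x--> {1}  [new]
{0} --y--> {0}  [seen]
{1} --x--> {3}  [new]
{1} --y--> {1,2,3}  [new]
{3} --x--> {1,4}  [new]
{3} --y--> {0,1,3}  [new]
{1,2,3} --x--> {1,3,4}  [new]
{1,2,3} --y--> {0,1,2,3}  [new]
{1,4} --x--> {0,3}  [new]
{1,4} --y--> {0,1,2,3}  [seen]
{0,1,3} --x--> {1,3,4}  [seen]
{0,1,3} --y--> {0,1,2,3}  [seen]
{1,3,4} --x--> {0,1,3,4}  [new]
{1,3,4} --y--> {0,1,2,3}  [seen]
{0,1,2,3} --x--> {1,3,4}  [seen]
{0,1,2,3} --y--> {0,1,2,3}  [seen]
{0,3} --x--> {1,4}  [seen]
{0,3} --y--> {0,1,3}  [seen]
{0,1,3,4} --x--> {0,1,3,4}  [seen]
{0,1,3,4} --y--> {0,1,2,3}  [seen]
Reachable DFA states: {0}, {1}, {3}, {1,2,3}, {1,4}, {0,1,3}, {1,3,4}, {0,1,2,3}, {0,3}, {0,1,3,4}.
{0,1,2,3} is among them.

yes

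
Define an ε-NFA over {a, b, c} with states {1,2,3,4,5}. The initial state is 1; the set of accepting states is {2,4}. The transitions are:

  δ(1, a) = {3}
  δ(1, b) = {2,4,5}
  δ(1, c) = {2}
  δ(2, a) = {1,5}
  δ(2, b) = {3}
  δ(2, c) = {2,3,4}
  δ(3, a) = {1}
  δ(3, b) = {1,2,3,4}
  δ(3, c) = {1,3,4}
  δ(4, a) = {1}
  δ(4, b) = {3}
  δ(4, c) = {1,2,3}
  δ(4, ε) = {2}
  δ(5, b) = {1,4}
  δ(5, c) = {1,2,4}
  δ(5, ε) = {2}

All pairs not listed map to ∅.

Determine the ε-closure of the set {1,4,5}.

Begin with {1,4,5}.
4 →ε {2}; add 2.
ε-closure = {1,2,4,5}.

{1,2,4,5}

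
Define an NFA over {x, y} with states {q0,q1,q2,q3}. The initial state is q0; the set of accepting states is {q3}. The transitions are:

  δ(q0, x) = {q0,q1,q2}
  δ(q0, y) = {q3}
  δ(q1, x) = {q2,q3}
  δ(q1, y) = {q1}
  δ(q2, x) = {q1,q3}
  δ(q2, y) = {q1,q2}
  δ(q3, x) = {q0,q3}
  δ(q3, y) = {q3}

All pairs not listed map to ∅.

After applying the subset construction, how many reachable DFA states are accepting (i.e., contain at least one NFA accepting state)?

Start state of the DFA: {q0}.
{q0} --x--> {q0,q1,q2}  [new]
{q0} --y--> {q3}  [new]
{q0,q1,q2} --x--> {q0,q1,q2,q3}  [new]
{q0,q1,q2} --y--> {q1,q2,q3}  [new]
{q3} --x--> {q0,q3}  [new]
{q3} --y--> {q3}  [seen]
{q0,q1,q2,q3} --x--> {q0,q1,q2,q3}  [seen]
{q0,q1,q2,q3} --y--> {q1,q2,q3}  [seen]
{q1,q2,q3} --x--> {q0,q1,q2,q3}  [seen]
{q1,q2,q3} --y--> {q1,q2,q3}  [seen]
{q0,q3} --x--> {q0,q1,q2,q3}  [seen]
{q0,q3} --y--> {q3}  [seen]
Reachable DFA states: {q0}, {q0,q1,q2}, {q3}, {q0,q1,q2,q3}, {q1,q2,q3}, {q0,q3}.
Accepting DFA states (contain an NFA accepting state): {q3}, {q0,q1,q2,q3}, {q1,q2,q3}, {q0,q3}.

4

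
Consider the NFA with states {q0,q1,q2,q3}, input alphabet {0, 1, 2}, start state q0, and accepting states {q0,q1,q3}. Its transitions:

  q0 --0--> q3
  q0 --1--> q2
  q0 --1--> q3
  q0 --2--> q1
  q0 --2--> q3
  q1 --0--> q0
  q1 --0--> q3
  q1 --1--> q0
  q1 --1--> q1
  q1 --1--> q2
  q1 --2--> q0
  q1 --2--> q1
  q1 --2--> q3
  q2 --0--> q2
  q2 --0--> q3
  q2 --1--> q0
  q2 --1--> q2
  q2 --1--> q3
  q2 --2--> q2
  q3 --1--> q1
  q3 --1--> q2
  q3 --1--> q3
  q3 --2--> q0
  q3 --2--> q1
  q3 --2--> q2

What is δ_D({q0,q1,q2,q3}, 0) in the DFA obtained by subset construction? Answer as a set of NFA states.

δ(q0,0) = {q3}; δ(q1,0) = {q0,q3}; δ(q2,0) = {q2,q3}; δ(q3,0) = ∅.
Union: {q0,q2,q3}.

{q0,q2,q3}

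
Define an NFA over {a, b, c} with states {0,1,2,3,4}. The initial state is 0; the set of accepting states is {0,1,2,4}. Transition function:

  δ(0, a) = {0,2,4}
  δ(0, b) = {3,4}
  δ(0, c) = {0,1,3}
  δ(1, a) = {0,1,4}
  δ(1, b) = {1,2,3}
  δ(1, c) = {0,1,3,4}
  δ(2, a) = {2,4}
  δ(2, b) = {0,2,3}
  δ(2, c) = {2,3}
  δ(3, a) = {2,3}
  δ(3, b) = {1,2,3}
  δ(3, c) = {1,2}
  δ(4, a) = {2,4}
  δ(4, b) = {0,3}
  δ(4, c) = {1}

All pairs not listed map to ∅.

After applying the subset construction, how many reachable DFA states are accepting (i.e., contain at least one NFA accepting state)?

Start state of the DFA: {0}.
{0} --a--> {0,2,4}  [new]
{0} --b--> {3,4}  [new]
{0} --c--> {0,1,3}  [new]
{0,2,4} --a--> {0,2,4}  [seen]
{0,2,4} --b--> {0,2,3,4}  [new]
{0,2,4} --c--> {0,1,2,3}  [new]
{3,4} --a--> {2,3,4}  [new]
{3,4} --b--> {0,1,2,3}  [seen]
{3,4} --c--> {1,2}  [new]
{0,1,3} --a--> {0,1,2,3,4}  [new]
{0,1,3} --b--> {1,2,3,4}  [new]
{0,1,3} --c--> {0,1,2,3,4}  [seen]
{0,2,3,4} --a--> {0,2,3,4}  [seen]
{0,2,3,4} --b--> {0,1,2,3,4}  [seen]
{0,2,3,4} --c--> {0,1,2,3}  [seen]
{0,1,2,3} --a--> {0,1,2,3,4}  [seen]
{0,1,2,3} --b--> {0,1,2,3,4}  [seen]
{0,1,2,3} --c--> {0,1,2,3,4}  [seen]
{2,3,4} --a--> {2,3,4}  [seen]
{2,3,4} --b--> {0,1,2,3}  [seen]
{2,3,4} --c--> {1,2,3}  [new]
{1,2} --a--> {0,1,2,4}  [new]
{1,2} --b--> {0,1,2,3}  [seen]
{1,2} --c--> {0,1,2,3,4}  [seen]
{0,1,2,3,4} --a--> {0,1,2,3,4}  [seen]
{0,1,2,3,4} --b--> {0,1,2,3,4}  [seen]
{0,1,2,3,4} --c--> {0,1,2,3,4}  [seen]
{1,2,3,4} --a--> {0,1,2,3,4}  [seen]
{1,2,3,4} --b--> {0,1,2,3}  [seen]
{1,2,3,4} --c--> {0,1,2,3,4}  [seen]
{1,2,3} --a--> {0,1,2,3,4}  [seen]
{1,2,3} --b--> {0,1,2,3}  [seen]
{1,2,3} --c--> {0,1,2,3,4}  [seen]
{0,1,2,4} --a--> {0,1,2,4}  [seen]
{0,1,2,4} --b--> {0,1,2,3,4}  [seen]
{0,1,2,4} --c--> {0,1,2,3,4}  [seen]
Reachable DFA states: {0}, {0,2,4}, {3,4}, {0,1,3}, {0,2,3,4}, {0,1,2,3}, {2,3,4}, {1,2}, {0,1,2,3,4}, {1,2,3,4}, {1,2,3}, {0,1,2,4}.
Accepting DFA states (contain an NFA accepting state): {0}, {0,2,4}, {3,4}, {0,1,3}, {0,2,3,4}, {0,1,2,3}, {2,3,4}, {1,2}, {0,1,2,3,4}, {1,2,3,4}, {1,2,3}, {0,1,2,4}.

12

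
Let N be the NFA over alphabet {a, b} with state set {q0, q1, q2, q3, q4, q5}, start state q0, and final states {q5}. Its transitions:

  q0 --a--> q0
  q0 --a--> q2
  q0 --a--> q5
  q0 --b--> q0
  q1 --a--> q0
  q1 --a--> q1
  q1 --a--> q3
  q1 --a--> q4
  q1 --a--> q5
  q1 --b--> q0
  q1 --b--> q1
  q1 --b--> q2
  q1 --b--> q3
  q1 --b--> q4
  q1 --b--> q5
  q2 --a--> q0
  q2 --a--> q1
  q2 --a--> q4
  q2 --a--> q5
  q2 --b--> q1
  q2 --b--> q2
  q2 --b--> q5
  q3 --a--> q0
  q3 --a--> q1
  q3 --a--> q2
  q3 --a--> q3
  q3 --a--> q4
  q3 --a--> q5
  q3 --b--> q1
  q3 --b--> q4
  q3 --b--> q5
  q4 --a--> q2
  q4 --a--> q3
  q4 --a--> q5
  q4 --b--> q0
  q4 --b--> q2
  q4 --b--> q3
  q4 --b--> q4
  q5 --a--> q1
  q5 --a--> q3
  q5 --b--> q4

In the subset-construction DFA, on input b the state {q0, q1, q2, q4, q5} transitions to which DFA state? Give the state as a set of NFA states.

δ(q0,b) = {q0}; δ(q1,b) = {q0, q1, q2, q3, q4, q5}; δ(q2,b) = {q1, q2, q5}; δ(q4,b) = {q0, q2, q3, q4}; δ(q5,b) = {q4}.
Union: {q0, q1, q2, q3, q4, q5}.

{q0, q1, q2, q3, q4, q5}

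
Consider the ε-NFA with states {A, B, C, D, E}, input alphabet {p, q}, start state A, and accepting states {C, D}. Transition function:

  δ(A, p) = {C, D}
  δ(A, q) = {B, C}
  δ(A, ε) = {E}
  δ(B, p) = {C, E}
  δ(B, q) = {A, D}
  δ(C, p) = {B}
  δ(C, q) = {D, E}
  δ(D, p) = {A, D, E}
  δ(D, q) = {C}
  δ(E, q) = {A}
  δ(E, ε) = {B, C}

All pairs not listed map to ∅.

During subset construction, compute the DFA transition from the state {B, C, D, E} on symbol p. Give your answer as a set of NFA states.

{A, B, C, D, E}

δ(B,p) = {C, E}; δ(C,p) = {B}; δ(D,p) = {A, D, E}; δ(E,p) = ∅.
Union: {A, B, C, D, E}.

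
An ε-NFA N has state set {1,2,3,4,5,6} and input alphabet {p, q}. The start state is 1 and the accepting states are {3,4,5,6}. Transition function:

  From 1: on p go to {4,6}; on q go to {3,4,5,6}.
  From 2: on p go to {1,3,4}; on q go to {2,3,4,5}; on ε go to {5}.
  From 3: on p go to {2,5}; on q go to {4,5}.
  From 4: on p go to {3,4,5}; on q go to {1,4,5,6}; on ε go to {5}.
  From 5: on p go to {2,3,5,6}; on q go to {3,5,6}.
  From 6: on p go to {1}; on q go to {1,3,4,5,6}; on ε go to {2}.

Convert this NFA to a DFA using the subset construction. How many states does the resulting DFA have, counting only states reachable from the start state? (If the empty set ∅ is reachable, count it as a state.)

4

Start state of the DFA: {1} (ε-closure of the NFA start).
{1} --p--> {2,4,5,6}  [new]
{1} --q--> {2,3,4,5,6}  [new]
{2,4,5,6} --p--> {1,2,3,4,5,6}  [new]
{2,4,5,6} --q--> {1,2,3,4,5,6}  [seen]
{2,3,4,5,6} --p--> {1,2,3,4,5,6}  [seen]
{2,3,4,5,6} --q--> {1,2,3,4,5,6}  [seen]
{1,2,3,4,5,6} --p--> {1,2,3,4,5,6}  [seen]
{1,2,3,4,5,6} --q--> {1,2,3,4,5,6}  [seen]
Reachable DFA states: {1}, {2,4,5,6}, {2,3,4,5,6}, {1,2,3,4,5,6}.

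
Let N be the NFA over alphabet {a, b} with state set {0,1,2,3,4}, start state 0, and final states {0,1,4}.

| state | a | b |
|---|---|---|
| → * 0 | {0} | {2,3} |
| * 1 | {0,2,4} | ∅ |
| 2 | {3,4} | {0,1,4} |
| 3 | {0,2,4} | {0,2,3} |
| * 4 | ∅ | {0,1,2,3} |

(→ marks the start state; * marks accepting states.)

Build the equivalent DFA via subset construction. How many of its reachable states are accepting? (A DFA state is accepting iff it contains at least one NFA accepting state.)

Start state of the DFA: {0}.
{0} --a--> {0}  [seen]
{0} --b--> {2,3}  [new]
{2,3} --a--> {0,2,3,4}  [new]
{2,3} --b--> {0,1,2,3,4}  [new]
{0,2,3,4} --a--> {0,2,3,4}  [seen]
{0,2,3,4} --b--> {0,1,2,3,4}  [seen]
{0,1,2,3,4} --a--> {0,2,3,4}  [seen]
{0,1,2,3,4} --b--> {0,1,2,3,4}  [seen]
Reachable DFA states: {0}, {2,3}, {0,2,3,4}, {0,1,2,3,4}.
Accepting DFA states (contain an NFA accepting state): {0}, {0,2,3,4}, {0,1,2,3,4}.

3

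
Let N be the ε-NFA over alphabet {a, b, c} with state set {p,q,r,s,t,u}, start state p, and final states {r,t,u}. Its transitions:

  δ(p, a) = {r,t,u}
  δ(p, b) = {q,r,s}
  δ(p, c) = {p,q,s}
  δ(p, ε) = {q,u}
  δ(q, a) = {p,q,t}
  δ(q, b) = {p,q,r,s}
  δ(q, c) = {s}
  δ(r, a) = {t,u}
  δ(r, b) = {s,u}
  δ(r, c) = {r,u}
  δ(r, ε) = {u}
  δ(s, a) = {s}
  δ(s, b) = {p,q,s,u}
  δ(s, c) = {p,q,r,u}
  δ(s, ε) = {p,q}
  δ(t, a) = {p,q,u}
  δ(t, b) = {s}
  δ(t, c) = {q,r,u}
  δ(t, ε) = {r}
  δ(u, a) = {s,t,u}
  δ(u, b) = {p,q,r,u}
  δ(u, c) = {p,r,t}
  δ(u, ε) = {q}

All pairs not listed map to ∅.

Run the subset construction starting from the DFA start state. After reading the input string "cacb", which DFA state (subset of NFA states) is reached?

Start: {p,q,u}.
δ(p,c) = {p,q,s}; δ(q,c) = {s}; δ(u,c) = {p,r,t}.
Union: {p,q,r,s,t}.
ε-closure gives {p,q,r,s,t,u}.
After c: {p,q,r,s,t,u}.
δ(p,a) = {r,t,u}; δ(q,a) = {p,q,t}; δ(r,a) = {t,u}; δ(s,a) = {s}; δ(t,a) = {p,q,u}; δ(u,a) = {s,t,u}.
Union: {p,q,r,s,t,u}.
After a: {p,q,r,s,t,u}.
δ(p,c) = {p,q,s}; δ(q,c) = {s}; δ(r,c) = {r,u}; δ(s,c) = {p,q,r,u}; δ(t,c) = {q,r,u}; δ(u,c) = {p,r,t}.
Union: {p,q,r,s,t,u}.
After c: {p,q,r,s,t,u}.
δ(p,b) = {q,r,s}; δ(q,b) = {p,q,r,s}; δ(r,b) = {s,u}; δ(s,b) = {p,q,s,u}; δ(t,b) = {s}; δ(u,b) = {p,q,r,u}.
Union: {p,q,r,s,u}.
After b: {p,q,r,s,u}.

{p,q,r,s,u}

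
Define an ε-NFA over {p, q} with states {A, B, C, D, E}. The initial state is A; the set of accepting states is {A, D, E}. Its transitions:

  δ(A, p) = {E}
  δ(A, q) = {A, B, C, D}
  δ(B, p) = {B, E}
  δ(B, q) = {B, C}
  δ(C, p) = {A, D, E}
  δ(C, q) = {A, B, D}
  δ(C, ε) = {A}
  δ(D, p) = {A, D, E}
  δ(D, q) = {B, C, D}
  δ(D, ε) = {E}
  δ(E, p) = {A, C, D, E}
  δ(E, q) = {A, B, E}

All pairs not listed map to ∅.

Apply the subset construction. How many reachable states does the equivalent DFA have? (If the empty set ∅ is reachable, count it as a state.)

Start state of the DFA: {A} (ε-closure of the NFA start).
{A} --p--> {E}  [new]
{A} --q--> {A, B, C, D, E}  [new]
{E} --p--> {A, C, D, E}  [new]
{E} --q--> {A, B, E}  [new]
{A, B, C, D, E} --p--> {A, B, C, D, E}  [seen]
{A, B, C, D, E} --q--> {A, B, C, D, E}  [seen]
{A, C, D, E} --p--> {A, C, D, E}  [seen]
{A, C, D, E} --q--> {A, B, C, D, E}  [seen]
{A, B, E} --p--> {A, B, C, D, E}  [seen]
{A, B, E} --q--> {A, B, C, D, E}  [seen]
Reachable DFA states: {A}, {E}, {A, B, C, D, E}, {A, C, D, E}, {A, B, E}.

5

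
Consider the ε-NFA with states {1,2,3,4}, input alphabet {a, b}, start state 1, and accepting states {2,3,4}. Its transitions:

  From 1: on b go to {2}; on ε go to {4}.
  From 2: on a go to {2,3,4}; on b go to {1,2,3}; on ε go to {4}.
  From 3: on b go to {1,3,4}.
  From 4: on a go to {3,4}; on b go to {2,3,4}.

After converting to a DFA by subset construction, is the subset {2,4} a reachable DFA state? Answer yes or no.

Start state of the DFA: {1,4} (ε-closure of the NFA start).
{1,4} --a--> {3,4}  [new]
{1,4} --b--> {2,3,4}  [new]
{3,4} --a--> {3,4}  [seen]
{3,4} --b--> {1,2,3,4}  [new]
{2,3,4} --a--> {2,3,4}  [seen]
{2,3,4} --b--> {1,2,3,4}  [seen]
{1,2,3,4} --a--> {2,3,4}  [seen]
{1,2,3,4} --b--> {1,2,3,4}  [seen]
Reachable DFA states: {1,4}, {3,4}, {2,3,4}, {1,2,3,4}.
{2,4} is not among them.

no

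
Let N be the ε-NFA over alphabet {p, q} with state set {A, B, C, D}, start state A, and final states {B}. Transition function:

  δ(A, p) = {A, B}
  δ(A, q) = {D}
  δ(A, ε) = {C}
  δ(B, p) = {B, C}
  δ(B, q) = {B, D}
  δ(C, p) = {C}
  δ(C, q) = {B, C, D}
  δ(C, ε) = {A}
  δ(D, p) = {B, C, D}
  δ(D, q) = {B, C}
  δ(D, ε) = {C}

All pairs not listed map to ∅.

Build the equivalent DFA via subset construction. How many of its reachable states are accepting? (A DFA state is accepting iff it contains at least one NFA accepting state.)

2

Start state of the DFA: {A, C} (ε-closure of the NFA start).
{A, C} --p--> {A, B, C}  [new]
{A, C} --q--> {A, B, C, D}  [new]
{A, B, C} --p--> {A, B, C}  [seen]
{A, B, C} --q--> {A, B, C, D}  [seen]
{A, B, C, D} --p--> {A, B, C, D}  [seen]
{A, B, C, D} --q--> {A, B, C, D}  [seen]
Reachable DFA states: {A, C}, {A, B, C}, {A, B, C, D}.
Accepting DFA states (contain an NFA accepting state): {A, B, C}, {A, B, C, D}.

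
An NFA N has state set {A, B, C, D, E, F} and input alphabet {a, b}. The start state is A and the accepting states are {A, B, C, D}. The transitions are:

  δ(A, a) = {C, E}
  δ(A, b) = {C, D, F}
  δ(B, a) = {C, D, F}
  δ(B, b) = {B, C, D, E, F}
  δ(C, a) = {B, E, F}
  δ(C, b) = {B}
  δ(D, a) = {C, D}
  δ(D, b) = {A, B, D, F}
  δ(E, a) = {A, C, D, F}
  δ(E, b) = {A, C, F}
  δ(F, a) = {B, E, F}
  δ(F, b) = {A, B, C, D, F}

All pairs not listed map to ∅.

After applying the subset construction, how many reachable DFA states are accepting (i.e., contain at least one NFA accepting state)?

7

Start state of the DFA: {A}.
{A} --a--> {C, E}  [new]
{A} --b--> {C, D, F}  [new]
{C, E} --a--> {A, B, C, D, E, F}  [new]
{C, E} --b--> {A, B, C, F}  [new]
{C, D, F} --a--> {B, C, D, E, F}  [new]
{C, D, F} --b--> {A, B, C, D, F}  [new]
{A, B, C, D, E, F} --a--> {A, B, C, D, E, F}  [seen]
{A, B, C, D, E, F} --b--> {A, B, C, D, E, F}  [seen]
{A, B, C, F} --a--> {B, C, D, E, F}  [seen]
{A, B, C, F} --b--> {A, B, C, D, E, F}  [seen]
{B, C, D, E, F} --a--> {A, B, C, D, E, F}  [seen]
{B, C, D, E, F} --b--> {A, B, C, D, E, F}  [seen]
{A, B, C, D, F} --a--> {B, C, D, E, F}  [seen]
{A, B, C, D, F} --b--> {A, B, C, D, E, F}  [seen]
Reachable DFA states: {A}, {C, E}, {C, D, F}, {A, B, C, D, E, F}, {A, B, C, F}, {B, C, D, E, F}, {A, B, C, D, F}.
Accepting DFA states (contain an NFA accepting state): {A}, {C, E}, {C, D, F}, {A, B, C, D, E, F}, {A, B, C, F}, {B, C, D, E, F}, {A, B, C, D, F}.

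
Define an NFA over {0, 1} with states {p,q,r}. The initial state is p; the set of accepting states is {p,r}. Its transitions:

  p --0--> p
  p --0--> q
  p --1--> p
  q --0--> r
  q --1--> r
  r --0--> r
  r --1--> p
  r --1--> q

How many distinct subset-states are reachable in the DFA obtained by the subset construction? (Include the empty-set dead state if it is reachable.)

Start state of the DFA: {p}.
{p} --0--> {p,q}  [new]
{p} --1--> {p}  [seen]
{p,q} --0--> {p,q,r}  [new]
{p,q} --1--> {p,r}  [new]
{p,q,r} --0--> {p,q,r}  [seen]
{p,q,r} --1--> {p,q,r}  [seen]
{p,r} --0--> {p,q,r}  [seen]
{p,r} --1--> {p,q}  [seen]
Reachable DFA states: {p}, {p,q}, {p,q,r}, {p,r}.

4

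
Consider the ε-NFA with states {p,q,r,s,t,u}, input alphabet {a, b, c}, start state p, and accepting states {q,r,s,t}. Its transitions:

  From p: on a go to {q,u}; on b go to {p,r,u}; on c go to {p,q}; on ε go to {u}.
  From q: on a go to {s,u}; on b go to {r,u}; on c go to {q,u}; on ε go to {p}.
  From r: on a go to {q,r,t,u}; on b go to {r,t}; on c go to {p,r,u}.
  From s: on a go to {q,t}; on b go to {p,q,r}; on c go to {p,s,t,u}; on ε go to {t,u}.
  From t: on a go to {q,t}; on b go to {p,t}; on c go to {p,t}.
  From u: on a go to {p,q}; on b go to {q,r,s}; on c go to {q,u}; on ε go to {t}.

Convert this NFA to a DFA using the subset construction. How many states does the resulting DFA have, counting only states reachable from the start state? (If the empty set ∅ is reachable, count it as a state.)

4

Start state of the DFA: {p,t,u} (ε-closure of the NFA start).
{p,t,u} --a--> {p,q,t,u}  [new]
{p,t,u} --b--> {p,q,r,s,t,u}  [new]
{p,t,u} --c--> {p,q,t,u}  [seen]
{p,q,t,u} --a--> {p,q,s,t,u}  [new]
{p,q,t,u} --b--> {p,q,r,s,t,u}  [seen]
{p,q,t,u} --c--> {p,q,t,u}  [seen]
{p,q,r,s,t,u} --a--> {p,q,r,s,t,u}  [seen]
{p,q,r,s,t,u} --b--> {p,q,r,s,t,u}  [seen]
{p,q,r,s,t,u} --c--> {p,q,r,s,t,u}  [seen]
{p,q,s,t,u} --a--> {p,q,s,t,u}  [seen]
{p,q,s,t,u} --b--> {p,q,r,s,t,u}  [seen]
{p,q,s,t,u} --c--> {p,q,s,t,u}  [seen]
Reachable DFA states: {p,t,u}, {p,q,t,u}, {p,q,r,s,t,u}, {p,q,s,t,u}.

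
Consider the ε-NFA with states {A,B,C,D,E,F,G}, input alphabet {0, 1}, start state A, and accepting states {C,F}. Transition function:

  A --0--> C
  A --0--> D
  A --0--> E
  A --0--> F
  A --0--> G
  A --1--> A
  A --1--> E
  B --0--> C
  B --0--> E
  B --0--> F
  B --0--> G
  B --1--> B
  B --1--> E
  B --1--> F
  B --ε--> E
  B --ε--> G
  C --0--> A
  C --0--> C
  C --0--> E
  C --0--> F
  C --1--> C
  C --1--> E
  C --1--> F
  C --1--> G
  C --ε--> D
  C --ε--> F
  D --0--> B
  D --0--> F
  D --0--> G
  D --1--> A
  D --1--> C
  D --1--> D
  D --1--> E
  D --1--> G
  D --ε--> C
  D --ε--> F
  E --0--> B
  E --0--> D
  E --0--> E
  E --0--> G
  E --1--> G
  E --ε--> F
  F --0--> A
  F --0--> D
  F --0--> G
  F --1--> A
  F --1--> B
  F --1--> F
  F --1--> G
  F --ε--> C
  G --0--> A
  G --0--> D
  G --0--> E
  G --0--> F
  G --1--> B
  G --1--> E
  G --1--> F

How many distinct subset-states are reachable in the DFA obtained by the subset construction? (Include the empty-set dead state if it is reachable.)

4

Start state of the DFA: {A} (ε-closure of the NFA start).
{A} --0--> {C,D,E,F,G}  [new]
{A} --1--> {A,C,D,E,F}  [new]
{C,D,E,F,G} --0--> {A,B,C,D,E,F,G}  [new]
{C,D,E,F,G} --1--> {A,B,C,D,E,F,G}  [seen]
{A,C,D,E,F} --0--> {A,B,C,D,E,F,G}  [seen]
{A,C,D,E,F} --1--> {A,B,C,D,E,F,G}  [seen]
{A,B,C,D,E,F,G} --0--> {A,B,C,D,E,F,G}  [seen]
{A,B,C,D,E,F,G} --1--> {A,B,C,D,E,F,G}  [seen]
Reachable DFA states: {A}, {C,D,E,F,G}, {A,C,D,E,F}, {A,B,C,D,E,F,G}.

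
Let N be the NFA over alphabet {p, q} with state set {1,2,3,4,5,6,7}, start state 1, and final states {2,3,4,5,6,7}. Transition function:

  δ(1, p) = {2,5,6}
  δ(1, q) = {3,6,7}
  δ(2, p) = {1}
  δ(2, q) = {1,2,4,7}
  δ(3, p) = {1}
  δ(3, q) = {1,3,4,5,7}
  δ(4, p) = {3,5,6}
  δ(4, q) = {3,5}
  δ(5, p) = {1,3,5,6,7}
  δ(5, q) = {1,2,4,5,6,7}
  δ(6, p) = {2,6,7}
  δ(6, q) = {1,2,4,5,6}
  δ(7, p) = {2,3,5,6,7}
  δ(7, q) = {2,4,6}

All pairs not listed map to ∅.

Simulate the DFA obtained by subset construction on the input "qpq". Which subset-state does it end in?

Start: {1}.
δ(1,q) = {3,6,7}.
Union: {3,6,7}.
After q: {3,6,7}.
δ(3,p) = {1}; δ(6,p) = {2,6,7}; δ(7,p) = {2,3,5,6,7}.
Union: {1,2,3,5,6,7}.
After p: {1,2,3,5,6,7}.
δ(1,q) = {3,6,7}; δ(2,q) = {1,2,4,7}; δ(3,q) = {1,3,4,5,7}; δ(5,q) = {1,2,4,5,6,7}; δ(6,q) = {1,2,4,5,6}; δ(7,q) = {2,4,6}.
Union: {1,2,3,4,5,6,7}.
After q: {1,2,3,4,5,6,7}.

{1,2,3,4,5,6,7}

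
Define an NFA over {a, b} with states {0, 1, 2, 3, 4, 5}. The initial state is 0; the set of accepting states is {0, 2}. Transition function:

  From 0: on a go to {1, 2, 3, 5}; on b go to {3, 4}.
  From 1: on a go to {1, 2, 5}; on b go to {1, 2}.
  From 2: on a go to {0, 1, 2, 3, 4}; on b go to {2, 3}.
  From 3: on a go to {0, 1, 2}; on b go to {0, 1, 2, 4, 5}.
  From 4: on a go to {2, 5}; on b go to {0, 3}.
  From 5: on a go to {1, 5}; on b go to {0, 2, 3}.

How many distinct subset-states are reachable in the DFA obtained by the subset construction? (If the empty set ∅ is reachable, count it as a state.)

Start state of the DFA: {0}.
{0} --a--> {1, 2, 3, 5}  [new]
{0} --b--> {3, 4}  [new]
{1, 2, 3, 5} --a--> {0, 1, 2, 3, 4, 5}  [new]
{1, 2, 3, 5} --b--> {0, 1, 2, 3, 4, 5}  [seen]
{3, 4} --a--> {0, 1, 2, 5}  [new]
{3, 4} --b--> {0, 1, 2, 3, 4, 5}  [seen]
{0, 1, 2, 3, 4, 5} --a--> {0, 1, 2, 3, 4, 5}  [seen]
{0, 1, 2, 3, 4, 5} --b--> {0, 1, 2, 3, 4, 5}  [seen]
{0, 1, 2, 5} --a--> {0, 1, 2, 3, 4, 5}  [seen]
{0, 1, 2, 5} --b--> {0, 1, 2, 3, 4}  [new]
{0, 1, 2, 3, 4} --a--> {0, 1, 2, 3, 4, 5}  [seen]
{0, 1, 2, 3, 4} --b--> {0, 1, 2, 3, 4, 5}  [seen]
Reachable DFA states: {0}, {1, 2, 3, 5}, {3, 4}, {0, 1, 2, 3, 4, 5}, {0, 1, 2, 5}, {0, 1, 2, 3, 4}.

6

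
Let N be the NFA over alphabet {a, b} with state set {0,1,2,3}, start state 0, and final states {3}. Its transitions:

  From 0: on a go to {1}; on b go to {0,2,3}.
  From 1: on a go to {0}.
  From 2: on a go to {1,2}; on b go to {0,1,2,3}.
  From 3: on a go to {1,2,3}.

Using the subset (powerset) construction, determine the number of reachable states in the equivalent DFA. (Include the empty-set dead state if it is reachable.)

6

Start state of the DFA: {0}.
{0} --a--> {1}  [new]
{0} --b--> {0,2,3}  [new]
{1} --a--> {0}  [seen]
{1} --b--> ∅  [new]
{0,2,3} --a--> {1,2,3}  [new]
{0,2,3} --b--> {0,1,2,3}  [new]
∅ --a--> ∅  [seen]
∅ --b--> ∅  [seen]
{1,2,3} --a--> {0,1,2,3}  [seen]
{1,2,3} --b--> {0,1,2,3}  [seen]
{0,1,2,3} --a--> {0,1,2,3}  [seen]
{0,1,2,3} --b--> {0,1,2,3}  [seen]
Reachable DFA states: {0}, {1}, {0,2,3}, ∅, {1,2,3}, {0,1,2,3}.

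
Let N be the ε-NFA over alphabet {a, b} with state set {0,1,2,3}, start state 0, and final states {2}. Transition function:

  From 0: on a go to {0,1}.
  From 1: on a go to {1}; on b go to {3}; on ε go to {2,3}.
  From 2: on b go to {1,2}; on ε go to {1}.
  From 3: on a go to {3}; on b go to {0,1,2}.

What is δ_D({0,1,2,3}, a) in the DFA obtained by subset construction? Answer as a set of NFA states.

{0,1,2,3}

δ(0,a) = {0,1}; δ(1,a) = {1}; δ(2,a) = ∅; δ(3,a) = {3}.
Union: {0,1,3}.
ε-closure gives {0,1,2,3}.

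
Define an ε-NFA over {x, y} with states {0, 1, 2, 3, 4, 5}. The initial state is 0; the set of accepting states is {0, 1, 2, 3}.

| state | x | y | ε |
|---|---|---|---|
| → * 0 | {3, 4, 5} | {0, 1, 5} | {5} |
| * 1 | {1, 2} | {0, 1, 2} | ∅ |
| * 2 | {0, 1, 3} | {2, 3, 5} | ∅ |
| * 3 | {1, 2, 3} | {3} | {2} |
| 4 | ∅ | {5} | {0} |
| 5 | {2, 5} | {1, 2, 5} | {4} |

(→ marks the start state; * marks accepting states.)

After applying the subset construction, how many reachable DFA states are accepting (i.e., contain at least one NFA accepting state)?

Start state of the DFA: {0, 4, 5} (ε-closure of the NFA start).
{0, 4, 5} --x--> {0, 2, 3, 4, 5}  [new]
{0, 4, 5} --y--> {0, 1, 2, 4, 5}  [new]
{0, 2, 3, 4, 5} --x--> {0, 1, 2, 3, 4, 5}  [new]
{0, 2, 3, 4, 5} --y--> {0, 1, 2, 3, 4, 5}  [seen]
{0, 1, 2, 4, 5} --x--> {0, 1, 2, 3, 4, 5}  [seen]
{0, 1, 2, 4, 5} --y--> {0, 1, 2, 3, 4, 5}  [seen]
{0, 1, 2, 3, 4, 5} --x--> {0, 1, 2, 3, 4, 5}  [seen]
{0, 1, 2, 3, 4, 5} --y--> {0, 1, 2, 3, 4, 5}  [seen]
Reachable DFA states: {0, 4, 5}, {0, 2, 3, 4, 5}, {0, 1, 2, 4, 5}, {0, 1, 2, 3, 4, 5}.
Accepting DFA states (contain an NFA accepting state): {0, 4, 5}, {0, 2, 3, 4, 5}, {0, 1, 2, 4, 5}, {0, 1, 2, 3, 4, 5}.

4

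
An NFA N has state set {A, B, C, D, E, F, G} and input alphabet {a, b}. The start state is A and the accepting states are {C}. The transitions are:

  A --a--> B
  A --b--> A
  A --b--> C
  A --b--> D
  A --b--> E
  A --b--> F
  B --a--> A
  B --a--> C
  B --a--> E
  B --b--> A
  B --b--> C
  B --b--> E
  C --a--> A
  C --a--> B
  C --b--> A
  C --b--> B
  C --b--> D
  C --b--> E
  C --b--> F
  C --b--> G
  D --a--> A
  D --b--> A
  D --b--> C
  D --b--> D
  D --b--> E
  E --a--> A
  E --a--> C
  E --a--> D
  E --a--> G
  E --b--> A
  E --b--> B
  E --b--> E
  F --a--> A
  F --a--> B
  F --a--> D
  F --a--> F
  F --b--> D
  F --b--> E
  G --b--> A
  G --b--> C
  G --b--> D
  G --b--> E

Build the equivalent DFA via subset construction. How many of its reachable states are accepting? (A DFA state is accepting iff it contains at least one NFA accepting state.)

Start state of the DFA: {A}.
{A} --a--> {B}  [new]
{A} --b--> {A, C, D, E, F}  [new]
{B} --a--> {A, C, E}  [new]
{B} --b--> {A, C, E}  [seen]
{A, C, D, E, F} --a--> {A, B, C, D, F, G}  [new]
{A, C, D, E, F} --b--> {A, B, C, D, E, F, G}  [new]
{A, C, E} --a--> {A, B, C, D, G}  [new]
{A, C, E} --b--> {A, B, C, D, E, F, G}  [seen]
{A, B, C, D, F, G} --a--> {A, B, C, D, E, F}  [new]
{A, B, C, D, F, G} --b--> {A, B, C, D, E, F, G}  [seen]
{A, B, C, D, E, F, G} --a--> {A, B, C, D, E, F, G}  [seen]
{A, B, C, D, E, F, G} --b--> {A, B, C, D, E, F, G}  [seen]
{A, B, C, D, G} --a--> {A, B, C, E}  [new]
{A, B, C, D, G} --b--> {A, B, C, D, E, F, G}  [seen]
{A, B, C, D, E, F} --a--> {A, B, C, D, E, F, G}  [seen]
{A, B, C, D, E, F} --b--> {A, B, C, D, E, F, G}  [seen]
{A, B, C, E} --a--> {A, B, C, D, E, G}  [new]
{A, B, C, E} --b--> {A, B, C, D, E, F, G}  [seen]
{A, B, C, D, E, G} --a--> {A, B, C, D, E, G}  [seen]
{A, B, C, D, E, G} --b--> {A, B, C, D, E, F, G}  [seen]
Reachable DFA states: {A}, {B}, {A, C, D, E, F}, {A, C, E}, {A, B, C, D, F, G}, {A, B, C, D, E, F, G}, {A, B, C, D, G}, {A, B, C, D, E, F}, {A, B, C, E}, {A, B, C, D, E, G}.
Accepting DFA states (contain an NFA accepting state): {A, C, D, E, F}, {A, C, E}, {A, B, C, D, F, G}, {A, B, C, D, E, F, G}, {A, B, C, D, G}, {A, B, C, D, E, F}, {A, B, C, E}, {A, B, C, D, E, G}.

8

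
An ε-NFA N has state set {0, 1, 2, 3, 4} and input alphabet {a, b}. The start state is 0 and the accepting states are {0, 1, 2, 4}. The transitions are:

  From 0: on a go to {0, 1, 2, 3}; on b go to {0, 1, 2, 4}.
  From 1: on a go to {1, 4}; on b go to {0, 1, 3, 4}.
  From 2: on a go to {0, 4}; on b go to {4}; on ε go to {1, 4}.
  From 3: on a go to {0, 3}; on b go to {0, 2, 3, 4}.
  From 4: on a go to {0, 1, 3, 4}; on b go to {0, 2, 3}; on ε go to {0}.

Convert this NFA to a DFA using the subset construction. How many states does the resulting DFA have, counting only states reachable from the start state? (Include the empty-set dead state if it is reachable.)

3

Start state of the DFA: {0} (ε-closure of the NFA start).
{0} --a--> {0, 1, 2, 3, 4}  [new]
{0} --b--> {0, 1, 2, 4}  [new]
{0, 1, 2, 3, 4} --a--> {0, 1, 2, 3, 4}  [seen]
{0, 1, 2, 3, 4} --b--> {0, 1, 2, 3, 4}  [seen]
{0, 1, 2, 4} --a--> {0, 1, 2, 3, 4}  [seen]
{0, 1, 2, 4} --b--> {0, 1, 2, 3, 4}  [seen]
Reachable DFA states: {0}, {0, 1, 2, 3, 4}, {0, 1, 2, 4}.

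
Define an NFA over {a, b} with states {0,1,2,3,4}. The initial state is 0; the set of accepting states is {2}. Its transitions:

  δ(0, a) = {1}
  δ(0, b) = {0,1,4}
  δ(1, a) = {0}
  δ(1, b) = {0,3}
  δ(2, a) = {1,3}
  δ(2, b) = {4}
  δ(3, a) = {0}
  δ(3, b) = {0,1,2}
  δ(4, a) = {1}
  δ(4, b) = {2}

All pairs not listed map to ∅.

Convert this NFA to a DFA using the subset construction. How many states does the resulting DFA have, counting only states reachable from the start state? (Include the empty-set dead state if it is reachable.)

Start state of the DFA: {0}.
{0} --a--> {1}  [new]
{0} --b--> {0,1,4}  [new]
{1} --a--> {0}  [seen]
{1} --b--> {0,3}  [new]
{0,1,4} --a--> {0,1}  [new]
{0,1,4} --b--> {0,1,2,3,4}  [new]
{0,3} --a--> {0,1}  [seen]
{0,3} --b--> {0,1,2,4}  [new]
{0,1} --a--> {0,1}  [seen]
{0,1} --b--> {0,1,3,4}  [new]
{0,1,2,3,4} --a--> {0,1,3}  [new]
{0,1,2,3,4} --b--> {0,1,2,3,4}  [seen]
{0,1,2,4} --a--> {0,1,3}  [seen]
{0,1,2,4} --b--> {0,1,2,3,4}  [seen]
{0,1,3,4} --a--> {0,1}  [seen]
{0,1,3,4} --b--> {0,1,2,3,4}  [seen]
{0,1,3} --a--> {0,1}  [seen]
{0,1,3} --b--> {0,1,2,3,4}  [seen]
Reachable DFA states: {0}, {1}, {0,1,4}, {0,3}, {0,1}, {0,1,2,3,4}, {0,1,2,4}, {0,1,3,4}, {0,1,3}.

9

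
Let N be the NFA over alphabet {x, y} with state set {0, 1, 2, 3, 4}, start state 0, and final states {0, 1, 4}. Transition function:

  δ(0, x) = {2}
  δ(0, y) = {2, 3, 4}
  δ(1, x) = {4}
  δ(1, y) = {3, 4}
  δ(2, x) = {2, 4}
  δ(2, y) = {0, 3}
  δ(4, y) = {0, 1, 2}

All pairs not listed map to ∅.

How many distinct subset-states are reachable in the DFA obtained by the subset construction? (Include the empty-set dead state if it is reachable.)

8

Start state of the DFA: {0}.
{0} --x--> {2}  [new]
{0} --y--> {2, 3, 4}  [new]
{2} --x--> {2, 4}  [new]
{2} --y--> {0, 3}  [new]
{2, 3, 4} --x--> {2, 4}  [seen]
{2, 3, 4} --y--> {0, 1, 2, 3}  [new]
{2, 4} --x--> {2, 4}  [seen]
{2, 4} --y--> {0, 1, 2, 3}  [seen]
{0, 3} --x--> {2}  [seen]
{0, 3} --y--> {2, 3, 4}  [seen]
{0, 1, 2, 3} --x--> {2, 4}  [seen]
{0, 1, 2, 3} --y--> {0, 2, 3, 4}  [new]
{0, 2, 3, 4} --x--> {2, 4}  [seen]
{0, 2, 3, 4} --y--> {0, 1, 2, 3, 4}  [new]
{0, 1, 2, 3, 4} --x--> {2, 4}  [seen]
{0, 1, 2, 3, 4} --y--> {0, 1, 2, 3, 4}  [seen]
Reachable DFA states: {0}, {2}, {2, 3, 4}, {2, 4}, {0, 3}, {0, 1, 2, 3}, {0, 2, 3, 4}, {0, 1, 2, 3, 4}.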